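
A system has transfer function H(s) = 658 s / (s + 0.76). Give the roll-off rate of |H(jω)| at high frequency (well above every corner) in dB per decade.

With 1 zero and 1 pole, the high-frequency asymptotic slope is 20 × (1 − 1) = 0 dB/decade.

0 dB/decade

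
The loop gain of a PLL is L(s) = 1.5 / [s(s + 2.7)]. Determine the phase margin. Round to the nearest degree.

79°

Gain crossover: |L(jω)| = 1 at ω ≈ 0.545 rad s⁻¹.
∠L(j0.545) = −90° − arctan(0.545/2.7) ≈ -101.40°
PM = 180° + (-101.40°) = 78.60°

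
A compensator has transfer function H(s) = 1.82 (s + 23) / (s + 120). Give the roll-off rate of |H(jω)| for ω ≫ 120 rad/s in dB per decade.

With 1 zero and 1 pole, the high-frequency asymptotic slope is 20 × (1 − 1) = 0 dB/decade.

0 dB/decade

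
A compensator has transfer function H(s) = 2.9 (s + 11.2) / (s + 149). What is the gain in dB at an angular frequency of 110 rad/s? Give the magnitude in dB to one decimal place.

|j110 + 11.2| = √(110² + 11.2²) = 110.6
|j110 + 149| = √(110² + 149²) = 185.2
|H(j110)| = 2.9 × 110.6 / 185.2 = 1.7313
20 log₁₀(1.7313) = 4.77 dB

4.8 dB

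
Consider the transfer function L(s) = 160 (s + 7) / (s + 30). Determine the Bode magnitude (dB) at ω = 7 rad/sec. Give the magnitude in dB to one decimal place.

34.2 dB

|j7 + 7| = √(7² + 7²) = 9.899
|j7 + 30| = √(7² + 30²) = 30.81
|L(j7)| = 160 × 9.899 / 30.81 = 51.416
20 log₁₀(51.416) = 34.22 dB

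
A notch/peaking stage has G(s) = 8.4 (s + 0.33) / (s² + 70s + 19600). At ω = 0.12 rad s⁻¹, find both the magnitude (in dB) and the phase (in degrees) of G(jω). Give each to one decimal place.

|G| = -76.4 dB, ∠G = 20.0°

|j0.12 + 0.33| = √(0.12² + 0.33²) = 0.3511
|(j0.12)² + 70(j0.12) + 19600| = |19600 + j8.4| = 1.96e+04
|G(j0.12)| = 8.4 × 0.3511 / 1.96e+04 = 0.00015049
20 log₁₀(0.00015049) = -76.45 dB
∠(j0.12 + 0.33) = arctan(0.12/0.33) = 19.98°
∠[(j0.12)² + 70(j0.12) + 19600] = ∠[19600 + j8.4] = 0.02°
∠G(j0.12) = 19.98° − 0.02° = 19.96°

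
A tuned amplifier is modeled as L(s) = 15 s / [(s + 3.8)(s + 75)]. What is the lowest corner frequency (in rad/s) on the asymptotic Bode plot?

Break frequencies occur at each pole and zero magnitude: 3.8 rad/s, 75 rad/s.
The lowest is 3.8 rad/s.

3.8 rad/s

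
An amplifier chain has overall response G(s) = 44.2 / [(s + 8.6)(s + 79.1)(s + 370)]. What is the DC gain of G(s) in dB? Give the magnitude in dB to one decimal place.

G(0) = 44.2 / (8.6 × 79.1 × 370) = 0.00017561
20 log₁₀(0.00017561) = -75.11 dB

-75.1 dB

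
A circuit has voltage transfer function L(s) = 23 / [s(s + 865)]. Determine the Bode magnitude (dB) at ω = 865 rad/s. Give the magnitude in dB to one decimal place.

-93.3 dB

|j865 + 865| = √(865² + 865²) = 1223
|j865| = 865
|L(j865)| = 23 / (1223 × 865) = 2.1736e-05
20 log₁₀(2.1736e-05) = -93.26 dB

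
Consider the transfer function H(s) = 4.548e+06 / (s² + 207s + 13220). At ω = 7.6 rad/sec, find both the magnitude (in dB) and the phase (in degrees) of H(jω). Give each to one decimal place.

|(j7.6)² + 207(j7.6) + 13220| = |13162 + j1573.2| = 1.326e+04
|H(j7.6)| = 4.548e+06 / 1.326e+04 = 343.09
20 log₁₀(343.09) = 50.71 dB
∠[(j7.6)² + 207(j7.6) + 13220] = ∠[13162 + j1573.2] = 6.82°
∠H(j7.6) = −6.82° = -6.82°

|H| = 50.7 dB, ∠H = -6.8°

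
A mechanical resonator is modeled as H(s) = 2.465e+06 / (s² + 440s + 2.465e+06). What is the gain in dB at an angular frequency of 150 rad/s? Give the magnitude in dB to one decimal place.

|(j150)² + 440(j150) + 2.465e+06| = |2.4425e+06 + j66000| = 2.443e+06
|H(j150)| = 2.465e+06 / 2.443e+06 = 1.0088
20 log₁₀(1.0088) = 0.08 dB

0.1 dB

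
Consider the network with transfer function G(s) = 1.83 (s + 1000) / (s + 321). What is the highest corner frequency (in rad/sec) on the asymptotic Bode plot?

1000 rad/sec

Break frequencies occur at each pole and zero magnitude: 321 rad/sec, 1000 rad/sec.
The highest is 1000 rad/sec.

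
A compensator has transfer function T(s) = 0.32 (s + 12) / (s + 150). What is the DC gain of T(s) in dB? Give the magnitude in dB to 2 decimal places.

-31.84 dB

T(0) = 0.32 × 12 / 150 = 0.0256
20 log₁₀(0.0256) = -31.835 dB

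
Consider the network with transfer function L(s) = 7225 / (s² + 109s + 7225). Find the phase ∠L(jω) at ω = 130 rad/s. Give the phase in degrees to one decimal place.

∠[(j130)² + 109(j130) + 7225] = ∠[-9675 + j14170] = 124.32°
∠L(j130) = −124.32° = -124.32°

-124.3°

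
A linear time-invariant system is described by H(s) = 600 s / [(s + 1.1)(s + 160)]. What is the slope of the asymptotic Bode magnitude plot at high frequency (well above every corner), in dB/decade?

-20 dB/decade

With 1 zero and 2 poles, the high-frequency asymptotic slope is 20 × (1 − 2) = -20 dB/decade.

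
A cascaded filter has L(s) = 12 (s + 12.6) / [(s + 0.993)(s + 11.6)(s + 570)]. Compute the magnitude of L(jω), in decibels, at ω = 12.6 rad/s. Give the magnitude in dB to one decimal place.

|j12.6 + 12.6| = √(12.6² + 12.6²) = 17.82
|j12.6 + 0.993| = √(12.6² + 0.993²) = 12.64
|j12.6 + 11.6| = √(12.6² + 11.6²) = 17.13
|j12.6 + 570| = √(12.6² + 570²) = 570.1
|L(j12.6)| = 12 × 17.82 / (12.64 × 17.13 × 570.1) = 0.0017326
20 log₁₀(0.0017326) = -55.23 dB

-55.2 dB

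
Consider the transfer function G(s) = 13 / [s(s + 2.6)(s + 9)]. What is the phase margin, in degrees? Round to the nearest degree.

75°

Gain crossover: |G(jω)| = 1 at ω ≈ 0.543 rad/s.
∠G(j0.543) = −90° − arctan(0.543/2.6) − arctan(0.543/9) ≈ -105.24°
PM = 180° + (-105.24°) = 74.76°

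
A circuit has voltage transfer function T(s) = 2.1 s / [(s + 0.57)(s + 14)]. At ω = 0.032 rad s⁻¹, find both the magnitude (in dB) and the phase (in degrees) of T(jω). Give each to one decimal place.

|j0.032| = 0.032
|j0.032 + 0.57| = √(0.032² + 0.57²) = 0.5709
|j0.032 + 14| = √(0.032² + 14²) = 14
|T(j0.032)| = 2.1 × 0.032 / (0.5709 × 14) = 0.0084078
20 log₁₀(0.0084078) = -41.51 dB
∠(j0.032) = 90.00°
∠(j0.032 + 0.57) = arctan(0.032/0.57) = 3.21°
∠(j0.032 + 14) = arctan(0.032/14) = 0.13°
∠T(j0.032) = 90.00° − (3.21° + 0.13°) = 86.66°

|T| = -41.5 dB, ∠T = 86.7 deg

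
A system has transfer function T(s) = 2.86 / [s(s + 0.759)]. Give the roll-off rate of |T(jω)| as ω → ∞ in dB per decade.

-40 dB/decade

With 0 zeros and 2 poles, the high-frequency asymptotic slope is 20 × (0 − 2) = -40 dB/decade.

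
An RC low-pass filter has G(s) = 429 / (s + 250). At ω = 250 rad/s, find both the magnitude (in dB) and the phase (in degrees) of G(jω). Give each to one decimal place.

|G| = 1.7 dB, ∠G = -45.0°

|j250 + 250| = √(250² + 250²) = 353.6
|G(j250)| = 429 / 353.6 = 1.2134
20 log₁₀(1.2134) = 1.68 dB
∠(j250 + 250) = arctan(250/250) = 45.00°
∠G(j250) = −45.00° = -45.00°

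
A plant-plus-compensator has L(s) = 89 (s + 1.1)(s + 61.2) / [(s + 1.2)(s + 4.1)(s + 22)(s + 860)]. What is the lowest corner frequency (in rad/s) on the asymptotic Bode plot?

1.1 rad/s

Break frequencies occur at each pole and zero magnitude: 1.1 rad/s, 1.2 rad/s, 4.1 rad/s, 22 rad/s, 61.2 rad/s, 860 rad/s.
The lowest is 1.1 rad/s.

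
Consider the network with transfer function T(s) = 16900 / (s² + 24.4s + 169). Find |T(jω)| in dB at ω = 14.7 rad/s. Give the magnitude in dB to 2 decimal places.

|(j14.7)² + 24.4(j14.7) + 169| = |-47.09 + j358.68| = 361.8
|T(j14.7)| = 16900 / 361.8 = 46.716
20 log₁₀(46.716) = 33.389 dB

33.39 dB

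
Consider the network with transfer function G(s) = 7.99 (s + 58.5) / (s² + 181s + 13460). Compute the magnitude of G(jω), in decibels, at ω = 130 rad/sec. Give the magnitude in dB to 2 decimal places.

|j130 + 58.5| = √(130² + 58.5²) = 142.6
|(j130)² + 181(j130) + 13460| = |-3440 + j23530| = 2.378e+04
|G(j130)| = 7.99 × 142.6 / 2.378e+04 = 0.047898
20 log₁₀(0.047898) = -26.394 dB

-26.39 dB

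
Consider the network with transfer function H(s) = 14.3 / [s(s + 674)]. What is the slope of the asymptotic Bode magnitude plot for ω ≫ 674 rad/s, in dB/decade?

With 0 zeros and 2 poles, the high-frequency asymptotic slope is 20 × (0 − 2) = -40 dB/decade.

-40 dB/decade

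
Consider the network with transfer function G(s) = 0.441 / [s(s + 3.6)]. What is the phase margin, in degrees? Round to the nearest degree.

Gain crossover: |G(jω)| = 1 at ω ≈ 0.122 rad s⁻¹.
∠G(j0.122) = −90° − arctan(0.122/3.6) ≈ -91.95°
PM = 180° + (-91.95°) = 88.05°

88 deg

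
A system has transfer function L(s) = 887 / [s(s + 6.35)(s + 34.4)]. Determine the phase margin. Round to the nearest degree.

Gain crossover: |L(jω)| = 1 at ω ≈ 3.53 rad/s.
∠L(j3.53) = −90° − arctan(3.53/6.35) − arctan(3.53/34.4) ≈ -124.93°
PM = 180° + (-124.93°) = 55.07°

55°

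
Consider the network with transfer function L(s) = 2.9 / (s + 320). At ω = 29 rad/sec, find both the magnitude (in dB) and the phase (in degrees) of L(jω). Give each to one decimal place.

|j29 + 320| = √(29² + 320²) = 321.3
|L(j29)| = 2.9 / 321.3 = 0.0090255
20 log₁₀(0.0090255) = -40.89 dB
∠(j29 + 320) = arctan(29/320) = 5.18°
∠L(j29) = −5.18° = -5.18°

|L| = -40.9 dB, ∠L = -5.2°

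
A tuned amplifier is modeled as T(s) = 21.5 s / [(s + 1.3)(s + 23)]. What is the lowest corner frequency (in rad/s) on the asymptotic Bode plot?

Break frequencies occur at each pole and zero magnitude: 1.3 rad/s, 23 rad/s.
The lowest is 1.3 rad/s.

1.3 rad/s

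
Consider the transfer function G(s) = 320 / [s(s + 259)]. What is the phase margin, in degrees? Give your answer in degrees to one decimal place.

Gain crossover: |G(jω)| = 1 at ω ≈ 1.24 rad/s.
∠G(j1.24) = −90° − arctan(1.24/259) ≈ -90.27°
PM = 180° + (-90.27°) = 89.73°

89.7°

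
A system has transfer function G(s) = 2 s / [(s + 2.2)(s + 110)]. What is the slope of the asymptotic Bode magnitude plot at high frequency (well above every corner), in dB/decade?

With 1 zero and 2 poles, the high-frequency asymptotic slope is 20 × (1 − 2) = -20 dB/decade.

-20 dB/decade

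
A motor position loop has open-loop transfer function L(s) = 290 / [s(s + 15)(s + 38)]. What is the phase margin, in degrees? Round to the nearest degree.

Gain crossover: |L(jω)| = 1 at ω ≈ 0.508 rad/s.
∠L(j0.508) = −90° − arctan(0.508/15) − arctan(0.508/38) ≈ -92.71°
PM = 180° + (-92.71°) = 87.29°

87°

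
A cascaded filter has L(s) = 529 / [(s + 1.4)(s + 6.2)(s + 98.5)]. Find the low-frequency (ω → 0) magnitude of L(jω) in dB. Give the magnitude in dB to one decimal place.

-4.2 dB

L(0) = 529 / (1.4 × 6.2 × 98.5) = 0.61873
20 log₁₀(0.61873) = -4.17 dB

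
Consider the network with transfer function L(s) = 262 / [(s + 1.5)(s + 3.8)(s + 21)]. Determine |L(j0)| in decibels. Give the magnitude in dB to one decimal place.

L(0) = 262 / (1.5 × 3.8 × 21) = 2.1888
20 log₁₀(2.1888) = 6.80 dB

6.8 dB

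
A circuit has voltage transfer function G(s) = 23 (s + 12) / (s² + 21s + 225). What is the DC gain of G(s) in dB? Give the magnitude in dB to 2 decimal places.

G(0) = 23 × 12 / 225 = 1.2267
20 log₁₀(1.2267) = 1.775 dB

1.77 dB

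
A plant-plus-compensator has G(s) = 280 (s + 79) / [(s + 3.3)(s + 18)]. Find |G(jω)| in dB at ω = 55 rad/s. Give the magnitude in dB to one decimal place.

18.5 dB

|j55 + 79| = √(55² + 79²) = 96.26
|j55 + 3.3| = √(55² + 3.3²) = 55.1
|j55 + 18| = √(55² + 18²) = 57.87
|G(j55)| = 280 × 96.26 / (55.1 × 57.87) = 8.4529
20 log₁₀(8.4529) = 18.54 dB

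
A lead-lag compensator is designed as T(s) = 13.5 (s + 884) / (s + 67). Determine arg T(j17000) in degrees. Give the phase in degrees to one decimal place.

-2.8°

∠(j17000 + 884) = arctan(17000/884) = 87.02°
∠(j17000 + 67) = arctan(17000/67) = 89.77°
∠T(j17000) = 87.02° − 89.77° = -2.75°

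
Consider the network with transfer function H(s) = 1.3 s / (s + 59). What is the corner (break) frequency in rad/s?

The single real pole at s = −59 gives a corner at ω = 59 rad/s.

59 rad/s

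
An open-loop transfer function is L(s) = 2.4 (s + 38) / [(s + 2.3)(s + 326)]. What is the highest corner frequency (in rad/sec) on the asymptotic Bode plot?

326 rad/sec

Break frequencies occur at each pole and zero magnitude: 2.3 rad/sec, 38 rad/sec, 326 rad/sec.
The highest is 326 rad/sec.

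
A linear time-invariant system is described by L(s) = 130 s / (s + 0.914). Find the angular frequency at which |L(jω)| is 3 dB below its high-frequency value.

For a single-pole high-pass, the −3 dB point is at the pole: ω = 0.914 rad/s.

0.914 rad/s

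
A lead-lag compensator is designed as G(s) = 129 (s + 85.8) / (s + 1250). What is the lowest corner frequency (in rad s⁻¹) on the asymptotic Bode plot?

Break frequencies occur at each pole and zero magnitude: 85.8 rad s⁻¹, 1250 rad s⁻¹.
The lowest is 85.8 rad s⁻¹.

85.8 rad s⁻¹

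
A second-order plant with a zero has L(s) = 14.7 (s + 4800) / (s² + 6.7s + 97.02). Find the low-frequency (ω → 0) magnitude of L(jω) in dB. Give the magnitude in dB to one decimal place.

57.2 dB

L(0) = 14.7 × 4800 / 97.02 = 727.27
20 log₁₀(727.27) = 57.23 dB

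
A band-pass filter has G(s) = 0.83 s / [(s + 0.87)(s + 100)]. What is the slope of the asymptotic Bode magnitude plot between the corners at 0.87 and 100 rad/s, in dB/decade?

0 dB/decade

In this band the factors already past their corner are: 1 differentiator zero, pole at 0.87; net slope = 0 dB/decade.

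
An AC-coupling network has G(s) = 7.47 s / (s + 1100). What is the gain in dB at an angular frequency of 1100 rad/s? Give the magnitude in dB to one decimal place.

|j1100| = 1100
|j1100 + 1100| = √(1100² + 1100²) = 1556
|G(j1100)| = 7.47 × 1100 / 1556 = 5.2821
20 log₁₀(5.2821) = 14.46 dB

14.5 dB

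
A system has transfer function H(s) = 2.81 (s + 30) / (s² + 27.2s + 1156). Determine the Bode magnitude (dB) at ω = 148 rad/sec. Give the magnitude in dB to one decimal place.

|j148 + 30| = √(148² + 30²) = 151
|(j148)² + 27.2(j148) + 1156| = |-20748 + j4025.6| = 2.113e+04
|H(j148)| = 2.81 × 151 / 2.113e+04 = 0.020078
20 log₁₀(0.020078) = -33.95 dB

-33.9 dB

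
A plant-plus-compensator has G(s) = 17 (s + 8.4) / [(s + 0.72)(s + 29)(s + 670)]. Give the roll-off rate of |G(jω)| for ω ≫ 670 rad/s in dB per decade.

With 1 zero and 3 poles, the high-frequency asymptotic slope is 20 × (1 − 3) = -40 dB/decade.

-40 dB/decade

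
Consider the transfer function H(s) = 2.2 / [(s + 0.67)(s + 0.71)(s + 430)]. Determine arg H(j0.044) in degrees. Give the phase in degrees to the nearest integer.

-7°

∠(j0.044 + 0.67) = arctan(0.044/0.67) = 3.76°
∠(j0.044 + 0.71) = arctan(0.044/0.71) = 3.55°
∠(j0.044 + 430) = arctan(0.044/430) = 0.01°
∠H(j0.044) = − (3.76° + 3.55° + 0.01°) = -7.31°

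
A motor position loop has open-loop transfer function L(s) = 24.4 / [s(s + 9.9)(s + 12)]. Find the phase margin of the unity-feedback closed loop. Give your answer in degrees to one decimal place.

87.8°

Gain crossover: |L(jω)| = 1 at ω ≈ 0.205 rad/s.
∠L(j0.205) = −90° − arctan(0.205/9.9) − arctan(0.205/12) ≈ -92.17°
PM = 180° + (-92.17°) = 87.83°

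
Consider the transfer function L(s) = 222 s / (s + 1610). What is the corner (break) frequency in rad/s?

1610 rad/s

The single real pole at s = −1610 gives a corner at ω = 1610 rad/s.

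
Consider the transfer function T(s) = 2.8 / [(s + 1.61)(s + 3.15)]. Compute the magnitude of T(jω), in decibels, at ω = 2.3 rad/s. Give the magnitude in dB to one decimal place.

-11.8 dB

|j2.3 + 1.61| = √(2.3² + 1.61²) = 2.808
|j2.3 + 3.15| = √(2.3² + 3.15²) = 3.9
|T(j2.3)| = 2.8 / (2.808 × 3.9) = 0.2557
20 log₁₀(0.2557) = -11.85 dB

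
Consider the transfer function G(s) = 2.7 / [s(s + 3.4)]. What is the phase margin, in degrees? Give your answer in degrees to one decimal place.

77.2 deg

Gain crossover: |G(jω)| = 1 at ω ≈ 0.774 rad/s.
∠G(j0.774) = −90° − arctan(0.774/3.4) ≈ -102.83°
PM = 180° + (-102.83°) = 77.17°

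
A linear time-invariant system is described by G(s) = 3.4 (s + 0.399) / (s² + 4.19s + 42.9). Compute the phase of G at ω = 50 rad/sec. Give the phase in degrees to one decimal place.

∠(j50 + 0.399) = arctan(50/0.399) = 89.54°
∠[(j50)² + 4.19(j50) + 42.9] = ∠[-2457.1 + j209.5] = 175.13°
∠G(j50) = 89.54° − 175.13° = -85.58°

-85.6 deg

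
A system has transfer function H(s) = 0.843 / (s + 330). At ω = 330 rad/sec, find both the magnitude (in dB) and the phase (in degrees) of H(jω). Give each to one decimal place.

|j330 + 330| = √(330² + 330²) = 466.7
|H(j330)| = 0.843 / 466.7 = 0.0018063
20 log₁₀(0.0018063) = -54.86 dB
∠(j330 + 330) = arctan(330/330) = 45.00°
∠H(j330) = −45.00° = -45.00°

|H| = -54.9 dB, ∠H = -45.0°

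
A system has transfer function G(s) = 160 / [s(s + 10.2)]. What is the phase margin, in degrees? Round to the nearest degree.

Gain crossover: |G(jω)| = 1 at ω ≈ 10.8 rad/sec.
∠G(j10.8) = −90° − arctan(10.8/10.2) ≈ -136.59°
PM = 180° + (-136.59°) = 43.41°

43°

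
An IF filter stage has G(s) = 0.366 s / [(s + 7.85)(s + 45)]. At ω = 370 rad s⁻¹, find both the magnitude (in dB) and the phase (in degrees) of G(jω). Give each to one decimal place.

|G| = -60.2 dB, ∠G = -81.9°

|j370| = 370
|j370 + 7.85| = √(370² + 7.85²) = 370.1
|j370 + 45| = √(370² + 45²) = 372.7
|G(j370)| = 0.366 × 370 / (370.1 × 372.7) = 0.00098173
20 log₁₀(0.00098173) = -60.16 dB
∠(j370) = 90.00°
∠(j370 + 7.85) = arctan(370/7.85) = 88.78°
∠(j370 + 45) = arctan(370/45) = 83.07°
∠G(j370) = 90.00° − (88.78° + 83.07°) = -81.85°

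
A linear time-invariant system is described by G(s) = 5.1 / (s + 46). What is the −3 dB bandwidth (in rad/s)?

46 rad/s

For a single-pole low-pass, the −3 dB point is at the pole: ω = 46 rad/s.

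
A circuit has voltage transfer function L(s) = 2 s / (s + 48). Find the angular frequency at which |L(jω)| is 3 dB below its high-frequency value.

48 rad s⁻¹

For a single-pole high-pass, the −3 dB point is at the pole: ω = 48 rad s⁻¹.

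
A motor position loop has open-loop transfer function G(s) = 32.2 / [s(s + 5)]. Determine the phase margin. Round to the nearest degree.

Gain crossover: |G(jω)| = 1 at ω ≈ 4.69 rad/s.
∠G(j4.69) = −90° − arctan(4.69/5) ≈ -133.20°
PM = 180° + (-133.20°) = 46.80°

47°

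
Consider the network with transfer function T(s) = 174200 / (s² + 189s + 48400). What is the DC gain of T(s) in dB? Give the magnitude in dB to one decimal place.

11.1 dB

T(0) = 174200 / 48400 = 3.5992
20 log₁₀(3.5992) = 11.12 dB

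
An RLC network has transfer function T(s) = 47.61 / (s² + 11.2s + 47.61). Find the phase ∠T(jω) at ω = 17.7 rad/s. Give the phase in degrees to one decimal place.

-143.3 deg

∠[(j17.7)² + 11.2(j17.7) + 47.61] = ∠[-265.68 + j198.24] = 143.27°
∠T(j17.7) = −143.27° = -143.27°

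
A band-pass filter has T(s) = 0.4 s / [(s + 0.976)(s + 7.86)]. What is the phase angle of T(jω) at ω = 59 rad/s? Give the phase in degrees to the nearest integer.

∠(j59) = 90.00°
∠(j59 + 0.976) = arctan(59/0.976) = 89.05°
∠(j59 + 7.86) = arctan(59/7.86) = 82.41°
∠T(j59) = 90.00° − (89.05° + 82.41°) = -81.46°

-81°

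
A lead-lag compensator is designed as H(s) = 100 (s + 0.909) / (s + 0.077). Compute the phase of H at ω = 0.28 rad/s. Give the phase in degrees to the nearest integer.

∠(j0.28 + 0.909) = arctan(0.28/0.909) = 17.12°
∠(j0.28 + 0.077) = arctan(0.28/0.077) = 74.62°
∠H(j0.28) = 17.12° − 74.62° = -57.50°

-58°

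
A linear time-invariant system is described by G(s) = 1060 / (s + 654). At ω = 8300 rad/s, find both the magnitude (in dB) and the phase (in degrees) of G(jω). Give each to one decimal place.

|G| = -17.9 dB, ∠G = -85.5°

|j8300 + 654| = √(8300² + 654²) = 8326
|G(j8300)| = 1060 / 8326 = 0.12732
20 log₁₀(0.12732) = -17.90 dB
∠(j8300 + 654) = arctan(8300/654) = 85.49°
∠G(j8300) = −85.49° = -85.49°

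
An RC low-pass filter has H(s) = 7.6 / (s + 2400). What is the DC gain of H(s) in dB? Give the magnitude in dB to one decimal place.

H(0) = 7.6 / 2400 = 0.0031667
20 log₁₀(0.0031667) = -49.99 dB

-50.0 dB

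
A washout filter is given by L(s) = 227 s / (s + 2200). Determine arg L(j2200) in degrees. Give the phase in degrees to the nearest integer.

∠(j2200) = 90.00°
∠(j2200 + 2200) = arctan(2200/2200) = 45.00°
∠L(j2200) = 90.00° − 45.00° = 45.00°

45°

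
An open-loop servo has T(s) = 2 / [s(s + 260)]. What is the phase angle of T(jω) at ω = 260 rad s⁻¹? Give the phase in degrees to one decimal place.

∠(j260 + 260) = arctan(260/260) = 45.00°
∠(j260) = 90.00°
∠T(j260) = − (45.00° + 90.00°) = -135.00°

-135.0 deg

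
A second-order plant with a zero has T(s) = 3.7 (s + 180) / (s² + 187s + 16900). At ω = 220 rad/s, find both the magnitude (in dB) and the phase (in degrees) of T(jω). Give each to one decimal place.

|T| = -33.9 dB, ∠T = -76.7°

|j220 + 180| = √(220² + 180²) = 284.3
|(j220)² + 187(j220) + 16900| = |-31500 + j41140| = 5.181e+04
|T(j220)| = 3.7 × 284.3 / 5.181e+04 = 0.020298
20 log₁₀(0.020298) = -33.85 dB
∠(j220 + 180) = arctan(220/180) = 50.71°
∠[(j220)² + 187(j220) + 16900] = ∠[-31500 + j41140] = 127.44°
∠T(j220) = 50.71° − 127.44° = -76.73°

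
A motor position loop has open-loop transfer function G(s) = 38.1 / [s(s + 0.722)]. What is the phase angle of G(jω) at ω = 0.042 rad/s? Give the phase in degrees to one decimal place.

∠(j0.042 + 0.722) = arctan(0.042/0.722) = 3.33°
∠(j0.042) = 90.00°
∠G(j0.042) = − (3.33° + 90.00°) = -93.33°

-93.3 deg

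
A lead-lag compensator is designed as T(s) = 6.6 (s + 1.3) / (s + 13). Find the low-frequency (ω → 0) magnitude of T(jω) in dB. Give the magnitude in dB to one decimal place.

-3.6 dB

T(0) = 6.6 × 1.3 / 13 = 0.66
20 log₁₀(0.66) = -3.61 dB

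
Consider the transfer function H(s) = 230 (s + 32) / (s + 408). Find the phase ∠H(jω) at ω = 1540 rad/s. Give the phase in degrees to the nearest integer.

∠(j1540 + 32) = arctan(1540/32) = 88.81°
∠(j1540 + 408) = arctan(1540/408) = 75.16°
∠H(j1540) = 88.81° − 75.16° = 13.65°

14°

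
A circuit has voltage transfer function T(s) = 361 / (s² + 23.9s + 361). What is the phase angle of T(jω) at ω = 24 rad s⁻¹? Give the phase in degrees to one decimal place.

∠[(j24)² + 23.9(j24) + 361] = ∠[-215 + j573.6] = 110.55°
∠T(j24) = −110.55° = -110.55°

-110.5 deg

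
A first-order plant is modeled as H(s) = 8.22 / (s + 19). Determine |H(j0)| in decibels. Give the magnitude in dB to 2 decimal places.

-7.28 dB

H(0) = 8.22 / 19 = 0.43263
20 log₁₀(0.43263) = -7.278 dB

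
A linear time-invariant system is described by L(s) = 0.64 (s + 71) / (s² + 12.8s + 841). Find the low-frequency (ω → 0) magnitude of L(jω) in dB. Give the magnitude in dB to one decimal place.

-25.3 dB

L(0) = 0.64 × 71 / 841 = 0.054031
20 log₁₀(0.054031) = -25.35 dB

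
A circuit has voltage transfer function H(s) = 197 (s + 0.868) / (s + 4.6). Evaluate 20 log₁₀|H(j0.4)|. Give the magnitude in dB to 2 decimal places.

32.21 dB

|j0.4 + 0.868| = √(0.4² + 0.868²) = 0.9557
|j0.4 + 4.6| = √(0.4² + 4.6²) = 4.617
|H(j0.4)| = 197 × 0.9557 / 4.617 = 40.776
20 log₁₀(40.776) = 32.208 dB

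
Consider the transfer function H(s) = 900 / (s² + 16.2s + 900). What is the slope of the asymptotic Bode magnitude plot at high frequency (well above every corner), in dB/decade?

-40 dB/decade

With 0 zeros and 2 poles, the high-frequency asymptotic slope is 20 × (0 − 2) = -40 dB/decade.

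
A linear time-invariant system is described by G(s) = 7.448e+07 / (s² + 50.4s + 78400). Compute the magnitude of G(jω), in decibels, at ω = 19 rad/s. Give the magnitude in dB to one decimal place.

59.6 dB

|(j19)² + 50.4(j19) + 78400| = |78039 + j957.6| = 7.804e+04
|G(j19)| = 7.448e+07 / 7.804e+04 = 954.32
20 log₁₀(954.32) = 59.59 dB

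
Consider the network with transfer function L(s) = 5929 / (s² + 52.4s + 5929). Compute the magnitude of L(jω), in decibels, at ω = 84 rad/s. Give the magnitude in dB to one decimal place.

|(j84)² + 52.4(j84) + 5929| = |-1127 + j4401.6| = 4544
|L(j84)| = 5929 / 4544 = 1.3049
20 log₁₀(1.3049) = 2.31 dB

2.3 dB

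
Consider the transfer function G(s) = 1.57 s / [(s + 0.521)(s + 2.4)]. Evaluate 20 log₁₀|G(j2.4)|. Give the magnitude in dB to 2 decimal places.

-6.90 dB

|j2.4| = 2.4
|j2.4 + 0.521| = √(2.4² + 0.521²) = 2.456
|j2.4 + 2.4| = √(2.4² + 2.4²) = 3.394
|G(j2.4)| = 1.57 × 2.4 / (2.456 × 3.394) = 0.45204
20 log₁₀(0.45204) = -6.897 dB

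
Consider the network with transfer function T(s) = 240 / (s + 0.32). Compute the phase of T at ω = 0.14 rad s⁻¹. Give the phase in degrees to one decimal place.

-23.6°

∠(j0.14 + 0.32) = arctan(0.14/0.32) = 23.63°
∠T(j0.14) = −23.63° = -23.63°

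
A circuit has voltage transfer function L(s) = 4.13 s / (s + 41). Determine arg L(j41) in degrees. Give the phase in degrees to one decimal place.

45.0°

∠(j41) = 90.00°
∠(j41 + 41) = arctan(41/41) = 45.00°
∠L(j41) = 90.00° − 45.00° = 45.00°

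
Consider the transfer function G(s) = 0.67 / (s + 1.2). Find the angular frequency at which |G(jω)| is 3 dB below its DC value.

For a single-pole low-pass, the −3 dB point is at the pole: ω = 1.2 rad/sec.

1.2 rad/sec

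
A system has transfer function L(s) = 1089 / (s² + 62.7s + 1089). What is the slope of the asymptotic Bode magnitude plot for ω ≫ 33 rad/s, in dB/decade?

With 0 zeros and 2 poles, the high-frequency asymptotic slope is 20 × (0 − 2) = -40 dB/decade.

-40 dB/decade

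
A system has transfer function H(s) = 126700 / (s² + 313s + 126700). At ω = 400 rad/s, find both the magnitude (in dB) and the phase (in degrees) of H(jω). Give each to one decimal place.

|(j400)² + 313(j400) + 126700| = |-33300 + j1.252e+05| = 1.296e+05
|H(j400)| = 126700 / 1.296e+05 = 0.97798
20 log₁₀(0.97798) = -0.19 dB
∠[(j400)² + 313(j400) + 126700] = ∠[-33300 + j1.252e+05] = 104.89°
∠H(j400) = −104.89° = -104.89°

|H| = -0.2 dB, ∠H = -104.9°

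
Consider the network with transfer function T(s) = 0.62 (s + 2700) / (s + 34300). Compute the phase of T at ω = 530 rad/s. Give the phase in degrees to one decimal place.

10.2°

∠(j530 + 2700) = arctan(530/2700) = 11.11°
∠(j530 + 34300) = arctan(530/34300) = 0.89°
∠T(j530) = 11.11° − 0.89° = 10.22°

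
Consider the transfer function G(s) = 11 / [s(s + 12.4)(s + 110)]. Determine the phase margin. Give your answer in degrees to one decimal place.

90.0°

Gain crossover: |G(jω)| = 1 at ω ≈ 0.00806 rad/sec.
∠G(j0.00806) = −90° − arctan(0.00806/12.4) − arctan(0.00806/110) ≈ -90.04°
PM = 180° + (-90.04°) = 89.96°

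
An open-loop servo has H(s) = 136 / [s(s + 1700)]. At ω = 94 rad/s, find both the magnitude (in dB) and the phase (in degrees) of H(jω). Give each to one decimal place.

|j94 + 1700| = √(94² + 1700²) = 1703
|j94| = 94
|H(j94)| = 136 / (1703 × 94) = 0.00084977
20 log₁₀(0.00084977) = -61.41 dB
∠(j94 + 1700) = arctan(94/1700) = 3.16°
∠(j94) = 90.00°
∠H(j94) = − (3.16° + 90.00°) = -93.16°

|H| = -61.4 dB, ∠H = -93.2°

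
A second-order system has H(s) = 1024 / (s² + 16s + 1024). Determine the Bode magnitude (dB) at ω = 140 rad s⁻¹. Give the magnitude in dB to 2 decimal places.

|(j140)² + 16(j140) + 1024| = |-18576 + j2240| = 1.871e+04
|H(j140)| = 1024 / 1.871e+04 = 0.054728
20 log₁₀(0.054728) = -25.236 dB

-25.24 dB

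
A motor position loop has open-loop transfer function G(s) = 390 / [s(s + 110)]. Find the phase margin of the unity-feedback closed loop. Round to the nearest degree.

88°

Gain crossover: |G(jω)| = 1 at ω ≈ 3.54 rad/sec.
∠G(j3.54) = −90° − arctan(3.54/110) ≈ -91.85°
PM = 180° + (-91.85°) = 88.15°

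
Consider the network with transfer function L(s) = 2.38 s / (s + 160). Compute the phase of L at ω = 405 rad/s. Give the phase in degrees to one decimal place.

∠(j405) = 90.00°
∠(j405 + 160) = arctan(405/160) = 68.44°
∠L(j405) = 90.00° − 68.44° = 21.56°

21.6 deg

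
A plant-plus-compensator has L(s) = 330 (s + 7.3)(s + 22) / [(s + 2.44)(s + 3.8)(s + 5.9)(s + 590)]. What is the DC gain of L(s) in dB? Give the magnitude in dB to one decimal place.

4.3 dB

L(0) = 330 × 7.3 × 22 / (2.44 × 3.8 × 5.9 × 590) = 1.642
20 log₁₀(1.642) = 4.31 dB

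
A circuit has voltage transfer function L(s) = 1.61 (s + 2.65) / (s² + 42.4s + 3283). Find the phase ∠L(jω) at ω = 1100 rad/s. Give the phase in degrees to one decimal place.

-87.9 deg

∠(j1100 + 2.65) = arctan(1100/2.65) = 89.86°
∠[(j1100)² + 42.4(j1100) + 3283] = ∠[-1.2067e+06 + j46640] = 177.79°
∠L(j1100) = 89.86° − 177.79° = -87.92°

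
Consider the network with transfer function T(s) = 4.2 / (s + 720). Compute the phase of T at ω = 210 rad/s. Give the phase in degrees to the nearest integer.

-16°

∠(j210 + 720) = arctan(210/720) = 16.26°
∠T(j210) = −16.26° = -16.26°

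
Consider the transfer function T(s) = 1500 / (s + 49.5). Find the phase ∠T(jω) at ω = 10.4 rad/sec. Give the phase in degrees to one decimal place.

-11.9°

∠(j10.4 + 49.5) = arctan(10.4/49.5) = 11.87°
∠T(j10.4) = −11.87° = -11.87°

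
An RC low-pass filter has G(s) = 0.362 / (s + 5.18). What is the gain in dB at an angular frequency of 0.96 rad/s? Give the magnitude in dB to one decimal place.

-23.3 dB

|j0.96 + 5.18| = √(0.96² + 5.18²) = 5.268
|G(j0.96)| = 0.362 / 5.268 = 0.068714
20 log₁₀(0.068714) = -23.26 dB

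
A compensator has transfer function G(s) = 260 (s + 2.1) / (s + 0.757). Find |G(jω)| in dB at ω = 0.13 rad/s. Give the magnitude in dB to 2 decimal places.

57.05 dB

|j0.13 + 2.1| = √(0.13² + 2.1²) = 2.104
|j0.13 + 0.757| = √(0.13² + 0.757²) = 0.7681
|G(j0.13)| = 260 × 2.104 / 0.7681 = 712.22
20 log₁₀(712.22) = 57.052 dB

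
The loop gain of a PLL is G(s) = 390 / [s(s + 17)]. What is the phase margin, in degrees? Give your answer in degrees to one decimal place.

45.9°

Gain crossover: |G(jω)| = 1 at ω ≈ 16.5 rad s⁻¹.
∠G(j16.5) = −90° − arctan(16.5/17) ≈ -134.10°
PM = 180° + (-134.10°) = 45.90°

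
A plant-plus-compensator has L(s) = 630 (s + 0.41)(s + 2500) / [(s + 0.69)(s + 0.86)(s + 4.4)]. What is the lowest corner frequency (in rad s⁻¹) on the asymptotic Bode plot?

0.41 rad s⁻¹

Break frequencies occur at each pole and zero magnitude: 0.41 rad s⁻¹, 0.69 rad s⁻¹, 0.86 rad s⁻¹, 4.4 rad s⁻¹, 2500 rad s⁻¹.
The lowest is 0.41 rad s⁻¹.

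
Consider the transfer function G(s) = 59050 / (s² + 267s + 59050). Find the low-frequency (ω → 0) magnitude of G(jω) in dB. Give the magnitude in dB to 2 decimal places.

G(0) = 59050 / 59050 = 1
20 log₁₀(1) = 0.000 dB

0.00 dB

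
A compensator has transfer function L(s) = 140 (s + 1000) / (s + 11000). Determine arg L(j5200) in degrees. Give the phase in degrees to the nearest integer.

∠(j5200 + 1000) = arctan(5200/1000) = 79.11°
∠(j5200 + 11000) = arctan(5200/11000) = 25.30°
∠L(j5200) = 79.11° − 25.30° = 53.81°

54°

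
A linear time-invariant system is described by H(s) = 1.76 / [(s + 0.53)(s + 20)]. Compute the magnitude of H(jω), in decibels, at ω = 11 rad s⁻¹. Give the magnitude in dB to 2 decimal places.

-43.10 dB

|j11 + 0.53| = √(11² + 0.53²) = 11.01
|j11 + 20| = √(11² + 20²) = 22.83
|H(j11)| = 1.76 / (11.01 × 22.83) = 0.0070016
20 log₁₀(0.0070016) = -43.096 dB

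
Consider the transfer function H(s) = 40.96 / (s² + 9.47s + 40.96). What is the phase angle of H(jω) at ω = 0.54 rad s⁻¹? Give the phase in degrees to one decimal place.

-7.2°

∠[(j0.54)² + 9.47(j0.54) + 40.96] = ∠[40.668 + j5.1138] = 7.17°
∠H(j0.54) = −7.17° = -7.17°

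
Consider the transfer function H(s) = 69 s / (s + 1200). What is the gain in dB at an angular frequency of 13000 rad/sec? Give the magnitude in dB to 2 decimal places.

|j13000| = 1.3e+04
|j13000 + 1200| = √(13000² + 1200²) = 1.306e+04
|H(j13000)| = 69 × 1.3e+04 / 1.306e+04 = 68.708
20 log₁₀(68.708) = 36.740 dB

36.74 dB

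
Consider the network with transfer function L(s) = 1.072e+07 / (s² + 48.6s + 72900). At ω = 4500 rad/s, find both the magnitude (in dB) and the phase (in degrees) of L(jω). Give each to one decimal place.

|L| = -5.5 dB, ∠L = -179.4°

|(j4500)² + 48.6(j4500) + 72900| = |-2.0177e+07 + j2.187e+05| = 2.018e+07
|L(j4500)| = 1.072e+07 / 2.018e+07 = 0.53126
20 log₁₀(0.53126) = -5.49 dB
∠[(j4500)² + 48.6(j4500) + 72900] = ∠[-2.0177e+07 + j2.187e+05] = 179.38°
∠L(j4500) = −179.38° = -179.38°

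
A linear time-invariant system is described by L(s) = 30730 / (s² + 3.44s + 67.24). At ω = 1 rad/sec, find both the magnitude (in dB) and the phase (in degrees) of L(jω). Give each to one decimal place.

|L| = 53.3 dB, ∠L = -3.0°

|(j1)² + 3.44(j1) + 67.24| = |66.24 + j3.44| = 66.33
|L(j1)| = 30730 / 66.33 = 463.29
20 log₁₀(463.29) = 53.32 dB
∠[(j1)² + 3.44(j1) + 67.24] = ∠[66.24 + j3.44] = 2.97°
∠L(j1) = −2.97° = -2.97°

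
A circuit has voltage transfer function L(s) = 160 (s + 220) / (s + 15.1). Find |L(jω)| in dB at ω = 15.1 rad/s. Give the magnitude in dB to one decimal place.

|j15.1 + 220| = √(15.1² + 220²) = 220.5
|j15.1 + 15.1| = √(15.1² + 15.1²) = 21.35
|L(j15.1)| = 160 × 220.5 / 21.35 = 1652.2
20 log₁₀(1652.2) = 64.36 dB

64.4 dB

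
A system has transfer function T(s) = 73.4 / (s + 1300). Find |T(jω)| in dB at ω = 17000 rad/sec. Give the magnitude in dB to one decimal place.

|j17000 + 1300| = √(17000² + 1300²) = 1.705e+04
|T(j17000)| = 73.4 / 1.705e+04 = 0.0043051
20 log₁₀(0.0043051) = -47.32 dB

-47.3 dB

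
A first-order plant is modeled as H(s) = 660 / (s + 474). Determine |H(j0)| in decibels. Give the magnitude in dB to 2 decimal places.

2.88 dB

H(0) = 660 / 474 = 1.3924
20 log₁₀(1.3924) = 2.875 dB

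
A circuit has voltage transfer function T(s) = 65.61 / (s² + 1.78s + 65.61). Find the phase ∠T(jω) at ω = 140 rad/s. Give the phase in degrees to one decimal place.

∠[(j140)² + 1.78(j140) + 65.61] = ∠[-19534 + j249.2] = 179.27°
∠T(j140) = −179.27° = -179.27°

-179.3°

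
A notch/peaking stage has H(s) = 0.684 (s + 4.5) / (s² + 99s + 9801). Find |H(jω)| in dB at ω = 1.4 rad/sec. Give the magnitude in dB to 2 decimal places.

-69.66 dB

|j1.4 + 4.5| = √(1.4² + 4.5²) = 4.713
|(j1.4)² + 99(j1.4) + 9801| = |9799 + j138.6| = 9800
|H(j1.4)| = 0.684 × 4.713 / 9800 = 0.00032893
20 log₁₀(0.00032893) = -69.658 dB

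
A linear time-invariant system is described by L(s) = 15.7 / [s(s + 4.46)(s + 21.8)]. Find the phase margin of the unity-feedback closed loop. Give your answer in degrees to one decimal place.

Gain crossover: |L(jω)| = 1 at ω ≈ 0.161 rad/s.
∠L(j0.161) = −90° − arctan(0.161/4.46) − arctan(0.161/21.8) ≈ -92.50°
PM = 180° + (-92.50°) = 87.50°

87.5 deg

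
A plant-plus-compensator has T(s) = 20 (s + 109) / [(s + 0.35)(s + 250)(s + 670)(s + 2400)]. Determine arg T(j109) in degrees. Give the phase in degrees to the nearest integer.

-80°

∠(j109 + 109) = arctan(109/109) = 45.00°
∠(j109 + 0.35) = arctan(109/0.35) = 89.82°
∠(j109 + 250) = arctan(109/250) = 23.56°
∠(j109 + 670) = arctan(109/670) = 9.24°
∠(j109 + 2400) = arctan(109/2400) = 2.60°
∠T(j109) = 45.00° − (89.82° + 23.56° + 9.24° + 2.60°) = -80.21°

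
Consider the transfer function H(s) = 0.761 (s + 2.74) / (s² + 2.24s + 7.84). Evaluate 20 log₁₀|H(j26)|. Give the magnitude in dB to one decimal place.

-30.6 dB

|j26 + 2.74| = √(26² + 2.74²) = 26.14
|(j26)² + 2.24(j26) + 7.84| = |-668.16 + j58.24| = 670.7
|H(j26)| = 0.761 × 26.14 / 670.7 = 0.029664
20 log₁₀(0.029664) = -30.56 dB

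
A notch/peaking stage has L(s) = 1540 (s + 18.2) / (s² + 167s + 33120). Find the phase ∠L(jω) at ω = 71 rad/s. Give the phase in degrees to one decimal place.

∠(j71 + 18.2) = arctan(71/18.2) = 75.62°
∠[(j71)² + 167(j71) + 33120] = ∠[28079 + j11857] = 22.89°
∠L(j71) = 75.62° − 22.89° = 52.73°

52.7°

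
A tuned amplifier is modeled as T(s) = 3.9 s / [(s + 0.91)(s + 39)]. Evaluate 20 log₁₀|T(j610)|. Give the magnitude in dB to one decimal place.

-43.9 dB

|j610| = 610
|j610 + 0.91| = √(610² + 0.91²) = 610
|j610 + 39| = √(610² + 39²) = 611.2
|T(j610)| = 3.9 × 610 / (610 × 611.2) = 0.0063804
20 log₁₀(0.0063804) = -43.90 dB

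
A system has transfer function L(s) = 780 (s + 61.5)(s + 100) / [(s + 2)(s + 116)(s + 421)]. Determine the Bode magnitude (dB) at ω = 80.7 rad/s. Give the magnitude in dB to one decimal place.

|j80.7 + 61.5| = √(80.7² + 61.5²) = 101.5
|j80.7 + 100| = √(80.7² + 100²) = 128.5
|j80.7 + 2| = √(80.7² + 2²) = 80.72
|j80.7 + 116| = √(80.7² + 116²) = 141.3
|j80.7 + 421| = √(80.7² + 421²) = 428.7
|L(j80.7)| = 780 × 101.5 × 128.5 / (80.72 × 141.3 × 428.7) = 2.0798
20 log₁₀(2.0798) = 6.36 dB

6.4 dB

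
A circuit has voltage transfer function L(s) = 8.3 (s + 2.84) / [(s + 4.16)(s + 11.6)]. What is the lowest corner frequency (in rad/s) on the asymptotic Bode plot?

2.84 rad/s

Break frequencies occur at each pole and zero magnitude: 2.84 rad/s, 4.16 rad/s, 11.6 rad/s.
The lowest is 2.84 rad/s.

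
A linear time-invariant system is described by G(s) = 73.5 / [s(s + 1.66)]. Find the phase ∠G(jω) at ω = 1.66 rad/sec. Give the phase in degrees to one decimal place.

∠(j1.66 + 1.66) = arctan(1.66/1.66) = 45.00°
∠(j1.66) = 90.00°
∠G(j1.66) = − (45.00° + 90.00°) = -135.00°

-135.0 deg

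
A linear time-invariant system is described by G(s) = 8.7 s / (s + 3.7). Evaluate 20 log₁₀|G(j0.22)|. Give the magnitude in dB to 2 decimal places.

|j0.22| = 0.22
|j0.22 + 3.7| = √(0.22² + 3.7²) = 3.707
|G(j0.22)| = 8.7 × 0.22 / 3.707 = 0.51639
20 log₁₀(0.51639) = -5.741 dB

-5.74 dB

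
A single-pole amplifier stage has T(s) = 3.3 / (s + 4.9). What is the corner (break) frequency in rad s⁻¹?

The single real pole at s = −4.9 gives a corner at ω = 4.9 rad s⁻¹.

4.9 rad s⁻¹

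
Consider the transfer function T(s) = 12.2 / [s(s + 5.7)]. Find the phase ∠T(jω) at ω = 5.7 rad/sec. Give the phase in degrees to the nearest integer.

-135 deg

∠(j5.7 + 5.7) = arctan(5.7/5.7) = 45.00°
∠(j5.7) = 90.00°
∠T(j5.7) = − (45.00° + 90.00°) = -135.00°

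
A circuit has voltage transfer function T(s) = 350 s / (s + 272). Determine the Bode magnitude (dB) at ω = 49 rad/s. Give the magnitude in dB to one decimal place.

35.9 dB

|j49| = 49
|j49 + 272| = √(49² + 272²) = 276.4
|T(j49)| = 350 × 49 / 276.4 = 62.053
20 log₁₀(62.053) = 35.86 dB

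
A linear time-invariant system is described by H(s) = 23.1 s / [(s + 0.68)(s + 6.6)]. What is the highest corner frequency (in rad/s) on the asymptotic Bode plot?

6.6 rad/s

Break frequencies occur at each pole and zero magnitude: 0.68 rad/s, 6.6 rad/s.
The highest is 6.6 rad/s.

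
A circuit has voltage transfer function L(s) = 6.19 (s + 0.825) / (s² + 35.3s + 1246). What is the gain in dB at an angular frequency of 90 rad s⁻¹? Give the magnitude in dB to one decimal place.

-22.6 dB

|j90 + 0.825| = √(90² + 0.825²) = 90
|(j90)² + 35.3(j90) + 1246| = |-6854 + j3177| = 7555
|L(j90)| = 6.19 × 90 / 7555 = 0.073747
20 log₁₀(0.073747) = -22.65 dB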